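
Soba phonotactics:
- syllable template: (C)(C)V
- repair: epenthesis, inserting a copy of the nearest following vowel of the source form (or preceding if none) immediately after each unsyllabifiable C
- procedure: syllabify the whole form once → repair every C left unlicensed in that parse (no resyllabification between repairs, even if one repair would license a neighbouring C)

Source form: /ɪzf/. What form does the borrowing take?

ɪzɪfɪ

The consonants /z/, /f/ cannot be parsed into a legal (C)(C)V syllable (no codas are permitted; onsets may contain at most 2 consonants).
Inserting the epenthetic vowel yields /z/ → /zɪ/, /f/ → /fɪ/.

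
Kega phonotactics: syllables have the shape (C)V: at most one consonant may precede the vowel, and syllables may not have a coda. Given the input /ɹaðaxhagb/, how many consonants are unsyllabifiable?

Syllabifying with onset maximization leaves /x/, /g/, /b/ stranded (no codas are permitted; onsets are limited to one consonant).

3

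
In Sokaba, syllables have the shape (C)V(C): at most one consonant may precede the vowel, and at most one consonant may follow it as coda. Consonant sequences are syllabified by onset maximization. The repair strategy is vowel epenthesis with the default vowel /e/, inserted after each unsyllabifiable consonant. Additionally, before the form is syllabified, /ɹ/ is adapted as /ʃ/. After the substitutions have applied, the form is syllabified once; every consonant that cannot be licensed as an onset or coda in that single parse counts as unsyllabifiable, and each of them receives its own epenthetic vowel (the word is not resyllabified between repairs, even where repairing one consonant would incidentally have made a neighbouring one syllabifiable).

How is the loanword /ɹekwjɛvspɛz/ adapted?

ʃekwejɛvsepɛz

Substitution: /ɹ/ → /ʃ/, giving /ʃekwjɛvspɛz/.
The consonants /w/, /s/ cannot be parsed into a legal (C)V(C) syllable (at most one coda consonant is licensed; onsets are limited to one consonant).
Epenthesis after each stranded consonant: /w/ → /we/, /s/ → /se/.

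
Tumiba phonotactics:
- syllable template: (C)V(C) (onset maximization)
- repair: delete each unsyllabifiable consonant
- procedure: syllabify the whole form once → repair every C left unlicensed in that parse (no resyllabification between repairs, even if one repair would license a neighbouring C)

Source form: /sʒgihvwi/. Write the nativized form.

Syllabifying with onset maximization leaves /s/, /ʒ/, /v/ stranded (at most one coda consonant is licensed; onsets are limited to one consonant).
Deleting the stranded consonants removes /s/, /ʒ/, /v/.

gihwi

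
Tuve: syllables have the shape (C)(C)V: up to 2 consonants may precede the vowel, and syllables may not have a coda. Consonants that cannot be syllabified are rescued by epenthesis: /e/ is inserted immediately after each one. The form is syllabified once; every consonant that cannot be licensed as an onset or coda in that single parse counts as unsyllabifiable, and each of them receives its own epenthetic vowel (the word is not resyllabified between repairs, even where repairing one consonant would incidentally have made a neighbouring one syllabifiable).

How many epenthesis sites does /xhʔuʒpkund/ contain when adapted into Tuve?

4

The unsyllabifiable consonants are /x/, /ʒ/, /n/, /d/; each receives one epenthetic vowel.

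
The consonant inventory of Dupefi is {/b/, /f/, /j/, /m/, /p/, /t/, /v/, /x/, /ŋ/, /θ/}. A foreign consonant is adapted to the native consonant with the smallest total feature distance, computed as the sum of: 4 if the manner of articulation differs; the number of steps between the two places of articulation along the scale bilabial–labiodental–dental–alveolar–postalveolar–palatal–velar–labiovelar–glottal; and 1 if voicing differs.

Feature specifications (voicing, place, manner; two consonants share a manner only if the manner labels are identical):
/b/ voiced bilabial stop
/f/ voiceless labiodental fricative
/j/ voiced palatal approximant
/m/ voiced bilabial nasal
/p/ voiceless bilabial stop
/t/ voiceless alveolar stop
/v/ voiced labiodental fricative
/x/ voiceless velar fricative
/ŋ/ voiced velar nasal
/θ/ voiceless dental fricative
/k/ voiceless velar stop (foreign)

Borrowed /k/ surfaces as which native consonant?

/t/ is closest: same manner (stop), place distance 3 (velar→alveolar), same voicing; total 3. Next closest is /x/ at distance 4.

t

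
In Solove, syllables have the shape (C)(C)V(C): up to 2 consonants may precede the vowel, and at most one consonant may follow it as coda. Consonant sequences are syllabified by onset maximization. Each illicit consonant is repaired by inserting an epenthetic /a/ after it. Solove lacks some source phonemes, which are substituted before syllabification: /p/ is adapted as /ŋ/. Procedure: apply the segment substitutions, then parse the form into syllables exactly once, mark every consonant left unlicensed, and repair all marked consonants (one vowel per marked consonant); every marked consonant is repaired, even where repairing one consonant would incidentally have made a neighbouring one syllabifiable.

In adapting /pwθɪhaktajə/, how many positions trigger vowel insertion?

1

After substitution the input is /ŋwθɪhaktajə/.
The unsyllabifiable consonants are /ŋ/; each receives one epenthetic vowel.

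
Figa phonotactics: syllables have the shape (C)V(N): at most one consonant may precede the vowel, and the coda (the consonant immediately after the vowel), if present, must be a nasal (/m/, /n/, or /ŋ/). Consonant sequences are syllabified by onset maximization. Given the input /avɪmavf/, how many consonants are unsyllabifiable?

Under (C)V(N), the unsyllabifiable consonants are /v/, /f/ (only a nasal (/m/, /n/, or /ŋ/) is licensed in coda position; onsets are limited to one consonant).

2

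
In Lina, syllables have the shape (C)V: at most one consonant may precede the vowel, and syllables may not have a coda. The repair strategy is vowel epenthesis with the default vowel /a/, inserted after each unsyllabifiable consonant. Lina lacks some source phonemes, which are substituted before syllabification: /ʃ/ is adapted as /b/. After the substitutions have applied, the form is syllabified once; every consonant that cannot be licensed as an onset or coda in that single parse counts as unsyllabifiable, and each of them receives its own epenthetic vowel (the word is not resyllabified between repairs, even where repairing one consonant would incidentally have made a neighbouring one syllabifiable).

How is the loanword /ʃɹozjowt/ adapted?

Substitution: /ʃ/ → /b/, giving /bɹozjowt/.
The consonants /b/, /z/, /w/, /t/ cannot be parsed into a legal (C)V syllable (no codas are permitted; onsets are limited to one consonant).
Epenthesis after each stranded consonant: /b/ → /ba/, /z/ → /za/, /w/ → /wa/, /t/ → /ta/.

baɹozajowata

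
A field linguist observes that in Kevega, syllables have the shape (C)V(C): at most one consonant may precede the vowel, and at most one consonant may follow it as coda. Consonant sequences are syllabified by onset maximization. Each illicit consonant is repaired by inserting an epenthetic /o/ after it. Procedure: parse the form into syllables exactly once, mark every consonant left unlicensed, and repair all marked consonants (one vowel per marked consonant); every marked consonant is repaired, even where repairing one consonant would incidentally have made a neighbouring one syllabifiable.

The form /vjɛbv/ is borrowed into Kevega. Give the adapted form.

The consonants /v/, /v/ cannot be parsed into a legal (C)V(C) syllable (at most one coda consonant is licensed; onsets are limited to one consonant).
Each unlicensed consonant becomes the onset of a new syllable: /v/ → /vo/, /v/ → /vo/.

vojɛbvo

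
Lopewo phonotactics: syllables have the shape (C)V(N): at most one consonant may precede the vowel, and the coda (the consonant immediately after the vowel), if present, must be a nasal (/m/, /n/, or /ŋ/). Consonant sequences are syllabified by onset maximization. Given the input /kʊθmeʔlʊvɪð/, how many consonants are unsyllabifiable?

3

The consonants /θ/, /ʔ/, /ð/ cannot be parsed into a legal (C)V(N) syllable (only a nasal (/m/, /n/, or /ŋ/) is licensed in coda position; onsets are limited to one consonant).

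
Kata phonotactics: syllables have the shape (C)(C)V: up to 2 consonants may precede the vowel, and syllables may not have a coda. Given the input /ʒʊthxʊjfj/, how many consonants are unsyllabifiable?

4

Syllabifying with onset maximization leaves /t/, /j/, /f/, /j/ stranded (no codas are permitted; onsets may contain at most 2 consonants).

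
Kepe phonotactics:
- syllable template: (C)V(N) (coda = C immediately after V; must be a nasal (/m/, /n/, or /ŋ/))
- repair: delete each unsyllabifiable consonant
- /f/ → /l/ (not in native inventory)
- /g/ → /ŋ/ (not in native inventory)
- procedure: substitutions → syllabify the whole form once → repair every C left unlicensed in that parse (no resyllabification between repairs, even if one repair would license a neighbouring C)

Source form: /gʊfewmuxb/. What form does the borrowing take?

ŋʊlemu

Substitution: /g/ → /ŋ/, /f/ → /l/, giving /ŋʊlewmuxb/.
Under (C)V(N), the unsyllabifiable consonants are /w/, /x/, /b/ (only a nasal (/m/, /n/, or /ŋ/) is licensed in coda position; onsets are limited to one consonant).
Deleting the stranded consonants removes /w/, /x/, /b/.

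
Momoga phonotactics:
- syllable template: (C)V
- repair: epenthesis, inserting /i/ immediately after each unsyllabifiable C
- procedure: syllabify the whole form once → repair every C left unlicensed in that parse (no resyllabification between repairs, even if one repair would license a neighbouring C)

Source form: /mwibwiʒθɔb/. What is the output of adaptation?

The consonants /m/, /b/, /ʒ/, /b/ cannot be parsed into a legal (C)V syllable (no codas are permitted; onsets are limited to one consonant).
Each unlicensed consonant becomes the onset of a new syllable: /m/ → /mi/, /b/ → /bi/, /ʒ/ → /ʒi/, /b/ → /bi/.

miwibiwiʒiθɔbi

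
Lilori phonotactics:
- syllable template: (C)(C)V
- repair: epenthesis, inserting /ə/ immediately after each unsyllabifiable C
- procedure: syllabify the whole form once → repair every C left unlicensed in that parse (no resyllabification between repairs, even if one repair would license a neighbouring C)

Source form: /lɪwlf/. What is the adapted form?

Under (C)(C)V, the unsyllabifiable consonants are /w/, /l/, /f/ (no codas are permitted; onsets may contain at most 2 consonants).
Inserting the epenthetic vowel yields /w/ → /wə/, /l/ → /lə/, /f/ → /fə/.

lɪwələfə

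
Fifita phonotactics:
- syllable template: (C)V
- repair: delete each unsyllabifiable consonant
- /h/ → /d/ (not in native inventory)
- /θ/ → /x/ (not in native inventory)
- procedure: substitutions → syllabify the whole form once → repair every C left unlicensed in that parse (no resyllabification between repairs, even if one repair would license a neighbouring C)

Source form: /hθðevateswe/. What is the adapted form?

Substitution: /h/ → /d/, /θ/ → /x/, giving /dxðevateswe/.
Syllabifying with onset maximization leaves /d/, /x/, /s/ stranded (no codas are permitted; onsets are limited to one consonant).
Deleting the stranded consonants removes /d/, /x/, /s/.

ðevatewe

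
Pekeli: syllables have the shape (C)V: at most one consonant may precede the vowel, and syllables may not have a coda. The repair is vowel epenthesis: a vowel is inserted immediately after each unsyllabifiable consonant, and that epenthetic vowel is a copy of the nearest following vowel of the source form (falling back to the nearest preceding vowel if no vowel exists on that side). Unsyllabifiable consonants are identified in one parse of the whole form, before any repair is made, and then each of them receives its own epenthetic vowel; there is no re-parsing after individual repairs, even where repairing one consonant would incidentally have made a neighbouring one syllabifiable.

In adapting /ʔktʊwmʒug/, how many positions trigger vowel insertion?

The unsyllabifiable consonants are /ʔ/, /k/, /w/, /m/, /g/; each receives one epenthetic vowel.

5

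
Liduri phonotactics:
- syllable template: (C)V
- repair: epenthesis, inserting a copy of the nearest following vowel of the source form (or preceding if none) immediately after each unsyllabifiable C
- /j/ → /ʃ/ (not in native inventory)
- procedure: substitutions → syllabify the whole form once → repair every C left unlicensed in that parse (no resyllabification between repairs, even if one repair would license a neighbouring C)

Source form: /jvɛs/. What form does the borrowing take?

Substitution: /j/ → /ʃ/, giving /ʃvɛs/.
Under (C)V, the unsyllabifiable consonants are /ʃ/, /s/ (no codas are permitted; onsets are limited to one consonant).
Inserting the epenthetic vowel yields /ʃ/ → /ʃɛ/, /s/ → /sɛ/.

ʃɛvɛsɛ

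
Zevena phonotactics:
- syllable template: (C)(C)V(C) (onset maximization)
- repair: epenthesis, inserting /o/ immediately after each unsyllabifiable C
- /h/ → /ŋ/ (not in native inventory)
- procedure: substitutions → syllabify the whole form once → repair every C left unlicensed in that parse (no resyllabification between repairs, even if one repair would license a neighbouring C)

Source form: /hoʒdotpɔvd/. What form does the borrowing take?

ŋoʒdotpɔvdo

Substitution: /h/ → /ŋ/, giving /ŋoʒdotpɔvd/.
The consonants /d/ cannot be parsed into a legal (C)(C)V(C) syllable (at most one coda consonant is licensed; onsets may contain at most 2 consonants).
Epenthesis after each stranded consonant: /d/ → /do/.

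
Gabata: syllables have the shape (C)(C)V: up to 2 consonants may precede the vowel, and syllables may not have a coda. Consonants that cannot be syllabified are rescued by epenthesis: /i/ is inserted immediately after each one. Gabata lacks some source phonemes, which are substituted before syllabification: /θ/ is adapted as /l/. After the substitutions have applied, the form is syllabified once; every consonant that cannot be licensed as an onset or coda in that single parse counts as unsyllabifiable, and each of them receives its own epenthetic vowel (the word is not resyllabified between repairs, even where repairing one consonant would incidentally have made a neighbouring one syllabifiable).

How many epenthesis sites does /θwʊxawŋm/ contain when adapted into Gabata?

After substitution the input is /lwʊxawŋm/.
The unsyllabifiable consonants are /w/, /ŋ/, /m/; each receives one epenthetic vowel.

3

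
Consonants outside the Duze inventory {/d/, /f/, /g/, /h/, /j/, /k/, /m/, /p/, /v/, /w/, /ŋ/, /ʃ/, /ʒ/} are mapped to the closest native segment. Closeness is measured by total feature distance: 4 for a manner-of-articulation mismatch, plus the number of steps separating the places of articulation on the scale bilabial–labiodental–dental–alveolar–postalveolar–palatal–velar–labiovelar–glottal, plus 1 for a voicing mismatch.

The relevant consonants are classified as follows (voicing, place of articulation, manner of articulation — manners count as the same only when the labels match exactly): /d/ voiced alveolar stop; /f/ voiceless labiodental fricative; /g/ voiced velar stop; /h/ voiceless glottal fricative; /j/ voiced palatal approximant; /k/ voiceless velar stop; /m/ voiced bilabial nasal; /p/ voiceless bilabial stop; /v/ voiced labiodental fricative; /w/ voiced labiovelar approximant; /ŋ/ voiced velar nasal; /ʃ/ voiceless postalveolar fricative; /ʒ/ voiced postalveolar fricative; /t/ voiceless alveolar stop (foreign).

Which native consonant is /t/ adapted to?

/d/ is closest: same manner (stop), place distance 0 (alveolar→alveolar), voicing differs (+1); total 1. Next closest is /k/ at distance 3.

d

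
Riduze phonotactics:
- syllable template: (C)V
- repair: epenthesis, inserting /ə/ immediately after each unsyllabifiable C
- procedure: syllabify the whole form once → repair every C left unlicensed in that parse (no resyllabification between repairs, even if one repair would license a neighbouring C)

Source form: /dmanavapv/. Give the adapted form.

dəmanavapəvə

Syllabifying with onset maximization leaves /d/, /p/, /v/ stranded (no codas are permitted; onsets are limited to one consonant).
Epenthesis after each stranded consonant: /d/ → /də/, /p/ → /pə/, /v/ → /və/.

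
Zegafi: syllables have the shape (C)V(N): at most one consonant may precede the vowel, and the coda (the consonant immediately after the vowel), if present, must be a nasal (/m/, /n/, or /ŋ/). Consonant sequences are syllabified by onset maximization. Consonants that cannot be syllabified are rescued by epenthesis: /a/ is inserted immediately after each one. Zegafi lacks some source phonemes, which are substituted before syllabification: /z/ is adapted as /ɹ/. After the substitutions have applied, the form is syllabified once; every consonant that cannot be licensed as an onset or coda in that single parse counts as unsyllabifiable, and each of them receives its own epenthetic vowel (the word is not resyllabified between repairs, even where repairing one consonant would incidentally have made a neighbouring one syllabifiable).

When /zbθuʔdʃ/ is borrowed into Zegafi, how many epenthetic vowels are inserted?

After substitution the input is /ɹbθuʔdʃ/.
The unsyllabifiable consonants are /ɹ/, /b/, /ʔ/, /d/, /ʃ/; each receives one epenthetic vowel.

5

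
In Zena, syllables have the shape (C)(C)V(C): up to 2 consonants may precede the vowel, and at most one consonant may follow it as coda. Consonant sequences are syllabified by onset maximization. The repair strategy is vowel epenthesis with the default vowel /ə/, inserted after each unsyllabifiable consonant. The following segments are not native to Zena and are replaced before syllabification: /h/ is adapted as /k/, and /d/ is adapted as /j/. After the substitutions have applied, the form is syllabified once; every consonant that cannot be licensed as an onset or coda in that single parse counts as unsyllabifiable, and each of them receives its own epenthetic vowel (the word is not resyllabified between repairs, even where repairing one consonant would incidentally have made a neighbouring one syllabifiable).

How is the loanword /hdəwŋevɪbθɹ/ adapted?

Substitution: /h/ → /k/, /d/ → /j/, giving /kjəwŋevɪbθɹ/.
Under (C)(C)V(C), the unsyllabifiable consonants are /θ/, /ɹ/ (at most one coda consonant is licensed; onsets may contain at most 2 consonants).
Each unlicensed consonant becomes the onset of a new syllable: /θ/ → /θə/, /ɹ/ → /ɹə/.

kjəwŋevɪbθəɹə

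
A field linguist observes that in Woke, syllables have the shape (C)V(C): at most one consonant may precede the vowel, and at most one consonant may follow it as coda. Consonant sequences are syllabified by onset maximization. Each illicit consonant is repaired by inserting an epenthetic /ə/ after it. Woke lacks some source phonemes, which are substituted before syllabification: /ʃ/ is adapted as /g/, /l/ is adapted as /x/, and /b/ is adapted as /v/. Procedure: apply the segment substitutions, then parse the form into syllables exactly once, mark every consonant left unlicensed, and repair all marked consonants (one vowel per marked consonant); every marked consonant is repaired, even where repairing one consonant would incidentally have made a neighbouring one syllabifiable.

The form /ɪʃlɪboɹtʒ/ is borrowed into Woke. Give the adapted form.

ɪgxɪvoɹtəʒə

Substitution: /ʃ/ → /g/, /l/ → /x/, /b/ → /v/, giving /ɪgxɪvoɹtʒ/.
Under (C)V(C), the unsyllabifiable consonants are /t/, /ʒ/ (at most one coda consonant is licensed; onsets are limited to one consonant).
Each unlicensed consonant becomes the onset of a new syllable: /t/ → /tə/, /ʒ/ → /ʒə/.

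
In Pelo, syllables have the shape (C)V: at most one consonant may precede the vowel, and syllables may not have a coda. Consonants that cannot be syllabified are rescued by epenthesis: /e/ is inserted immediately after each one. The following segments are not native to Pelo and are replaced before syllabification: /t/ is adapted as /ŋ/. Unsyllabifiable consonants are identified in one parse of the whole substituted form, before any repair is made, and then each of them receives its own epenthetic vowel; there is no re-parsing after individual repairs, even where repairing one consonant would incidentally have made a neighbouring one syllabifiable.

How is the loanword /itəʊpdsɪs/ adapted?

Substitution: /t/ → /ŋ/, giving /iŋəʊpdsɪs/.
The consonants /p/, /d/, /s/ cannot be parsed into a legal (C)V syllable (no codas are permitted; onsets are limited to one consonant).
Each unlicensed consonant becomes the onset of a new syllable: /p/ → /pe/, /d/ → /de/, /s/ → /se/.

iŋəʊpedesɪse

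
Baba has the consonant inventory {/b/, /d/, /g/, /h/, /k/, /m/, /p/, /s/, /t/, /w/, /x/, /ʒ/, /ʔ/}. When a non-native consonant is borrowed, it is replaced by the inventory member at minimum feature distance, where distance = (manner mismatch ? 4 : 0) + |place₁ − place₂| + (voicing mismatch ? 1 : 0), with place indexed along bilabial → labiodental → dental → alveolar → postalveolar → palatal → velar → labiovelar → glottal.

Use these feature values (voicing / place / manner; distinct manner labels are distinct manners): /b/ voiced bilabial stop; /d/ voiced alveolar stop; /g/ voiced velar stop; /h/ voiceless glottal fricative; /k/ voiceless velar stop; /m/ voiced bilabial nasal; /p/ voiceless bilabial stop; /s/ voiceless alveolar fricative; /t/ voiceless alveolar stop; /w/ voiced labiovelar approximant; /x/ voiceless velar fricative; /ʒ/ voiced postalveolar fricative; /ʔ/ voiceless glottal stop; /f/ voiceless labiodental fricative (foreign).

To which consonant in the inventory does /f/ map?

/s/ is closest: same manner (fricative), place distance 2 (labiodental→alveolar), same voicing; total 2. Next closest is /ʒ/ at distance 4.

s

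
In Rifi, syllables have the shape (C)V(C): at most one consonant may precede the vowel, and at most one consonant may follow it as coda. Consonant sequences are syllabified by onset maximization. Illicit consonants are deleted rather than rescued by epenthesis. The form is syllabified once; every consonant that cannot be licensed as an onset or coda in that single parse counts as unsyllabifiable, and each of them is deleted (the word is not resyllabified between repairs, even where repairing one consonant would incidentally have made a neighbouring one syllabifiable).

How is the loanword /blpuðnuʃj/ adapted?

puðnuʃ

Under (C)V(C), the unsyllabifiable consonants are /b/, /l/, /j/ (at most one coda consonant is licensed; onsets are limited to one consonant).
Deleting the stranded consonants removes /b/, /l/, /j/.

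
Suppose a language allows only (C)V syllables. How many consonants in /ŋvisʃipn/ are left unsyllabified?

4

Syllabifying with onset maximization leaves /ŋ/, /s/, /p/, /n/ stranded (no codas are permitted; onsets are limited to one consonant).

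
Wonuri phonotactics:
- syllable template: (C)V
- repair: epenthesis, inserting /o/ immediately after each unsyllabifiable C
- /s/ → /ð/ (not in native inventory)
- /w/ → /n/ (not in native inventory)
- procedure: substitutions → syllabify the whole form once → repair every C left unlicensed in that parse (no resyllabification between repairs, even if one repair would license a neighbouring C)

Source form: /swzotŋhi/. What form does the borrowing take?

ðonozotoŋohi

Substitution: /s/ → /ð/, /w/ → /n/, giving /ðnzotŋhi/.
Under (C)V, the unsyllabifiable consonants are /ð/, /n/, /t/, /ŋ/ (no codas are permitted; onsets are limited to one consonant).
Epenthesis after each stranded consonant: /ð/ → /ðo/, /n/ → /no/, /t/ → /to/, /ŋ/ → /ŋo/.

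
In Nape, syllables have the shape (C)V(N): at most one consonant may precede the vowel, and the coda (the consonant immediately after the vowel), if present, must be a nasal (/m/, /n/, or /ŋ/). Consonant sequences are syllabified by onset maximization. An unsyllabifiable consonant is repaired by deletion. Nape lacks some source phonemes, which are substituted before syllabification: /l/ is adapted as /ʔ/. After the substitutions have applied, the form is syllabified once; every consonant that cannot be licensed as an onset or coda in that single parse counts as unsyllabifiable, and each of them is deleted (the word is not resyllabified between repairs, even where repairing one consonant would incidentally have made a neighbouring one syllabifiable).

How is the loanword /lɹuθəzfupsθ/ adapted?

Substitution: /l/ → /ʔ/, giving /ʔɹuθəzfupsθ/.
Syllabifying with onset maximization leaves /ʔ/, /z/, /p/, /s/, /θ/ stranded (only a nasal (/m/, /n/, or /ŋ/) is licensed in coda position; onsets are limited to one consonant).
Each unlicensed consonant is deleted: /ʔ/, /z/, /p/, /s/, /θ/.

ɹuθəfu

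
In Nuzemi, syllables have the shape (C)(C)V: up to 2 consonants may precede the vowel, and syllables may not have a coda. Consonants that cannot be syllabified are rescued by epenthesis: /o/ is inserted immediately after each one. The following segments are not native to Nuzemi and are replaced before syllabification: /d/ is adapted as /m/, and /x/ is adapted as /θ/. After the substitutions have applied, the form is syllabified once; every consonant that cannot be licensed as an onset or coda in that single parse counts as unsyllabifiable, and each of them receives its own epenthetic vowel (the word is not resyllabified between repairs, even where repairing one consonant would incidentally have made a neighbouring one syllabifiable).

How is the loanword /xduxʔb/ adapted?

Substitution: /x/ → /θ/, /d/ → /m/, giving /θmuθʔb/.
The consonants /θ/, /ʔ/, /b/ cannot be parsed into a legal (C)(C)V syllable (no codas are permitted; onsets may contain at most 2 consonants).
Each unlicensed consonant becomes the onset of a new syllable: /θ/ → /θo/, /ʔ/ → /ʔo/, /b/ → /bo/.

θmuθoʔobo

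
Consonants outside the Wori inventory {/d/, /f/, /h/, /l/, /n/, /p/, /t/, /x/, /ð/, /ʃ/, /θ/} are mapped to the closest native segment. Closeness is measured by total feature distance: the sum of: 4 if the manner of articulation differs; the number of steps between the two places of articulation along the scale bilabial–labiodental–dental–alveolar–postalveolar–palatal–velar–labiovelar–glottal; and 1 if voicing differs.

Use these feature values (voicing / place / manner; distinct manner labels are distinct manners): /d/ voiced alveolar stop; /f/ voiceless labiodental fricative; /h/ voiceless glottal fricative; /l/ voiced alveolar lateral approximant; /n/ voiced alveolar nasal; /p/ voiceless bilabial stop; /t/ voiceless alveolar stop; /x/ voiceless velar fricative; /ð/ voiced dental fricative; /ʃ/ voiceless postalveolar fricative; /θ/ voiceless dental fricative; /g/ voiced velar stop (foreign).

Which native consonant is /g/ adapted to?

d

/d/ is closest: same manner (stop), place distance 3 (velar→alveolar), same voicing; total 3. Next closest is /t/ at distance 4.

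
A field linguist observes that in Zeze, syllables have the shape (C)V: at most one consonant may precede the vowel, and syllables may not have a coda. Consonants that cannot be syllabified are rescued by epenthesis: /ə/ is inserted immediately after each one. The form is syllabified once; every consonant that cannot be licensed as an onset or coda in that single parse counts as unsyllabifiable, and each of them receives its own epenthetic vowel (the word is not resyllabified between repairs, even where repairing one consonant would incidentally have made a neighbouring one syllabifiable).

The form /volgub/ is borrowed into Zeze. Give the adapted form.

voləgubə

Syllabifying with onset maximization leaves /l/, /b/ stranded (no codas are permitted; onsets are limited to one consonant).
Inserting the epenthetic vowel yields /l/ → /lə/, /b/ → /bə/.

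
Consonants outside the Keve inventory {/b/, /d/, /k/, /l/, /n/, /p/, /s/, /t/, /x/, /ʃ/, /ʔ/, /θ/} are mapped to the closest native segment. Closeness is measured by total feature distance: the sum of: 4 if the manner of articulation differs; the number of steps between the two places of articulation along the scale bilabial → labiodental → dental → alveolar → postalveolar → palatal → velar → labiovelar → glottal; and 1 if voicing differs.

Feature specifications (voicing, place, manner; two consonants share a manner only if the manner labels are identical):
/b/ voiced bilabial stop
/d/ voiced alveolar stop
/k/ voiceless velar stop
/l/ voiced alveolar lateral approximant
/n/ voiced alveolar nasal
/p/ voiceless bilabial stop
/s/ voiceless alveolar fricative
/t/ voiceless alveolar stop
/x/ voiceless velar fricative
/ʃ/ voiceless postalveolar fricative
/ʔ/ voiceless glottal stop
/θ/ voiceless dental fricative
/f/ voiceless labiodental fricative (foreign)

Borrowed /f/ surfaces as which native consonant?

/θ/ is closest: same manner (fricative), place distance 1 (labiodental→dental), same voicing; total 1. Next closest is /s/ at distance 2.

θ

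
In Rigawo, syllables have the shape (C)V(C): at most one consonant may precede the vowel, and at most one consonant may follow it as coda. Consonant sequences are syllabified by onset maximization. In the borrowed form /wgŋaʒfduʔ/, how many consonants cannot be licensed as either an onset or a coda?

3

Under (C)V(C), the unsyllabifiable consonants are /w/, /g/, /f/ (at most one coda consonant is licensed; onsets are limited to one consonant).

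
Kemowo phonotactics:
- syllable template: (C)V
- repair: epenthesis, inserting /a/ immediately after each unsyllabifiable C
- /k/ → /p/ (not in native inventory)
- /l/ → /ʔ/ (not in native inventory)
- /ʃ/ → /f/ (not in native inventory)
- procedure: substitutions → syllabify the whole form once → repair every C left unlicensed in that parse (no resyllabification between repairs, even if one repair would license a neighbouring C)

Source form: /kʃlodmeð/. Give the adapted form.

Substitution: /k/ → /p/, /ʃ/ → /f/, /l/ → /ʔ/, giving /pfʔodmeð/.
Syllabifying with onset maximization leaves /p/, /f/, /d/, /ð/ stranded (no codas are permitted; onsets are limited to one consonant).
Epenthesis after each stranded consonant: /p/ → /pa/, /f/ → /fa/, /d/ → /da/, /ð/ → /ða/.

pafaʔodameða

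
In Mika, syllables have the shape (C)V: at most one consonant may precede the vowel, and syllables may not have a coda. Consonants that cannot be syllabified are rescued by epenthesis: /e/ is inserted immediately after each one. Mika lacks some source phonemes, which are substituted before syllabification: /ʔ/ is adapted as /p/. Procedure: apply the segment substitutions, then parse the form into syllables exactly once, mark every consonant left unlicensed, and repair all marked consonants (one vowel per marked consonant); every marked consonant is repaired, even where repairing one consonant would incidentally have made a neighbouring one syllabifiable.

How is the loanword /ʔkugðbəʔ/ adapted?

pekugeðebəpe

Substitution: /ʔ/ → /p/, giving /pkugðbəp/.
Syllabifying with onset maximization leaves /p/, /g/, /ð/, /p/ stranded (no codas are permitted; onsets are limited to one consonant).
Each unlicensed consonant becomes the onset of a new syllable: /p/ → /pe/, /g/ → /ge/, /ð/ → /ðe/, /p/ → /pe/.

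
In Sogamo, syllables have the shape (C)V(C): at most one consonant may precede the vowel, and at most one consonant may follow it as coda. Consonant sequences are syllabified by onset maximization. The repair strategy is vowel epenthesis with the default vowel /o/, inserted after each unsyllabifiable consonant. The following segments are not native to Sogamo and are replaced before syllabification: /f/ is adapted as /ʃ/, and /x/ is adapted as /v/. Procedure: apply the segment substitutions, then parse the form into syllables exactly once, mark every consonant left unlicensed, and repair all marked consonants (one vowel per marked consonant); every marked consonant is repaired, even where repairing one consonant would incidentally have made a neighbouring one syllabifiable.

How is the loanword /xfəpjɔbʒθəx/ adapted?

voʃəpjɔbʒoθəv

Substitution: /x/ → /v/, /f/ → /ʃ/, giving /vʃəpjɔbʒθəv/.
Under (C)V(C), the unsyllabifiable consonants are /v/, /ʒ/ (at most one coda consonant is licensed; onsets are limited to one consonant).
Each unlicensed consonant becomes the onset of a new syllable: /v/ → /vo/, /ʒ/ → /ʒo/.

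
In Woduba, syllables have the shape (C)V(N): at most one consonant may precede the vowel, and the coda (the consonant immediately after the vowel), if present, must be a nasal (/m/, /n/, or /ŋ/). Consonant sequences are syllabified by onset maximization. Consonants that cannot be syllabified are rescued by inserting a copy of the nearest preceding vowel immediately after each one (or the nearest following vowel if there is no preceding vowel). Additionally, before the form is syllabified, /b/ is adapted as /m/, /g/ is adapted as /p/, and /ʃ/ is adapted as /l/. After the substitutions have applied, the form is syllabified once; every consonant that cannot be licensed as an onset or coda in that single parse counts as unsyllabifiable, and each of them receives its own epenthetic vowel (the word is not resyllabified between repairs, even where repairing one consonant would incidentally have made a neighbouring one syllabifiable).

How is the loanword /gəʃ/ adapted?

Substitution: /g/ → /p/, /ʃ/ → /l/, giving /pəl/.
Syllabifying with onset maximization leaves /l/ stranded (only a nasal (/m/, /n/, or /ŋ/) is licensed in coda position; onsets are limited to one consonant).
Epenthesis after each stranded consonant: /l/ → /lə/.

pələ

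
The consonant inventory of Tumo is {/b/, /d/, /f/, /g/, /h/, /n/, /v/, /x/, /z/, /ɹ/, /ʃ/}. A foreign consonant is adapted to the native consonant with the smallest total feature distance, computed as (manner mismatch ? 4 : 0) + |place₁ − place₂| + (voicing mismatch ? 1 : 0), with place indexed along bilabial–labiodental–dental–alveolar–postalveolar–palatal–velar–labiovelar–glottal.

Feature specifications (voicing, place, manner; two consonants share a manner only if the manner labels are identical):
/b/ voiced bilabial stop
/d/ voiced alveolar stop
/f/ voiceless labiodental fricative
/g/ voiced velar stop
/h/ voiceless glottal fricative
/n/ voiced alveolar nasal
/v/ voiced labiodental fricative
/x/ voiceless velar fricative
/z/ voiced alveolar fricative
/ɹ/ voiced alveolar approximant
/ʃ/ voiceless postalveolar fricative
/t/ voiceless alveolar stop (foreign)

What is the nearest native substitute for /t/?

/d/ is closest: same manner (stop), place distance 0 (alveolar→alveolar), voicing differs (+1); total 1. Next closest is /b/ at distance 4.

d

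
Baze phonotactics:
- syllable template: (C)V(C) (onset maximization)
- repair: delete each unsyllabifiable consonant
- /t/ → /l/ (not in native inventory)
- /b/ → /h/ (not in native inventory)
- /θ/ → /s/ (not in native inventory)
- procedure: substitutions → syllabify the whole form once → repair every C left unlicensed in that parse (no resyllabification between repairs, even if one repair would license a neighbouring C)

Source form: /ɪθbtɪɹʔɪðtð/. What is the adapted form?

ɪslɪɹʔɪð

Substitution: /θ/ → /s/, /b/ → /h/, /t/ → /l/, giving /ɪshlɪɹʔɪðlð/.
Under (C)V(C), the unsyllabifiable consonants are /h/, /l/, /ð/ (at most one coda consonant is licensed; onsets are limited to one consonant).
Deletion applies to /h/, /l/, /ð/.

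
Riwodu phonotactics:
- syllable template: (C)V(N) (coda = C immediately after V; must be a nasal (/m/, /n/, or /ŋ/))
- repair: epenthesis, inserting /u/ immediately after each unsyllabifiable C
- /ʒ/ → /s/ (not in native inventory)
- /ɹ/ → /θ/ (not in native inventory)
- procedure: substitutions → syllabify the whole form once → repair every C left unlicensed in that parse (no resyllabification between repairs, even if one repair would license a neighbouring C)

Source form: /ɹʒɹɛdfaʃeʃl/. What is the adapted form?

Substitution: /ɹ/ → /θ/, /ʒ/ → /s/, giving /θsθɛdfaʃeʃl/.
The consonants /θ/, /s/, /d/, /ʃ/, /l/ cannot be parsed into a legal (C)V(N) syllable (only a nasal (/m/, /n/, or /ŋ/) is licensed in coda position; onsets are limited to one consonant).
Inserting the epenthetic vowel yields /θ/ → /θu/, /s/ → /su/, /d/ → /du/, /ʃ/ → /ʃu/, /l/ → /lu/.

θusuθɛdufaʃeʃulu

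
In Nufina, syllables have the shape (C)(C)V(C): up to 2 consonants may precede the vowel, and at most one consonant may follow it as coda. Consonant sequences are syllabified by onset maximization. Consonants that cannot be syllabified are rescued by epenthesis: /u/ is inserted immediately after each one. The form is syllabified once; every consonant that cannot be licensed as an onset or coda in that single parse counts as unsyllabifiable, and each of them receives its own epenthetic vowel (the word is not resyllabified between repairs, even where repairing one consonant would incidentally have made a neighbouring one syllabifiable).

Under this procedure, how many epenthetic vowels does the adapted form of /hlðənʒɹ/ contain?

3

The unsyllabifiable consonants are /h/, /ʒ/, /ɹ/; each receives one epenthetic vowel.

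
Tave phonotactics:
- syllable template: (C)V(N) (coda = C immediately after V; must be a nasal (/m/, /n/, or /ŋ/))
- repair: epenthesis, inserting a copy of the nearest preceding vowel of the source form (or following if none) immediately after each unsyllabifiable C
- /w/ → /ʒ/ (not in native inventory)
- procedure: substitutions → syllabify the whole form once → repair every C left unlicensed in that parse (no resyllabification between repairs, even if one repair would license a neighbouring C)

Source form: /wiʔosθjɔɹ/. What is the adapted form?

ʒiʔosoθojɔɹɔ

Substitution: /w/ → /ʒ/, giving /ʒiʔosθjɔɹ/.
Syllabifying with onset maximization leaves /s/, /θ/, /ɹ/ stranded (only a nasal (/m/, /n/, or /ŋ/) is licensed in coda position; onsets are limited to one consonant).
Each unlicensed consonant becomes the onset of a new syllable: /s/ → /so/, /θ/ → /θo/, /ɹ/ → /ɹɔ/.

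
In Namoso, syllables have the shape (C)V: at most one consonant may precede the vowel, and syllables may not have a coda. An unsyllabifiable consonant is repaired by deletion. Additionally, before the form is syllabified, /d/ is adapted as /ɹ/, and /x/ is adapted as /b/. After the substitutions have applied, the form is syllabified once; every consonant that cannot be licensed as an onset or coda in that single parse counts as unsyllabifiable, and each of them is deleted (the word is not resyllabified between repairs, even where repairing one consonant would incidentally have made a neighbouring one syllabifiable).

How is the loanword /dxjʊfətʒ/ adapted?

Substitution: /d/ → /ɹ/, /x/ → /b/, giving /ɹbjʊfətʒ/.
Under (C)V, the unsyllabifiable consonants are /ɹ/, /b/, /t/, /ʒ/ (no codas are permitted; onsets are limited to one consonant).
Deletion applies to /ɹ/, /b/, /t/, /ʒ/.

jʊfə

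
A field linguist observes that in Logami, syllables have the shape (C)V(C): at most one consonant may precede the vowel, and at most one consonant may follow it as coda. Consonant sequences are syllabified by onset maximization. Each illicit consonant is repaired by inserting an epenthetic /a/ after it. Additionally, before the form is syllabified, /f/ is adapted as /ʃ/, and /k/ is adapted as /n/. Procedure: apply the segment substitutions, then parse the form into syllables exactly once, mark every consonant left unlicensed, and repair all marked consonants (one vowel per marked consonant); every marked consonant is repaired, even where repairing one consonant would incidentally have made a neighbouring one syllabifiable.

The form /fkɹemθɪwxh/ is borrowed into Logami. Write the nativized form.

Substitution: /f/ → /ʃ/, /k/ → /n/, giving /ʃnɹemθɪwxh/.
The consonants /ʃ/, /n/, /x/, /h/ cannot be parsed into a legal (C)V(C) syllable (at most one coda consonant is licensed; onsets are limited to one consonant).
Each unlicensed consonant becomes the onset of a new syllable: /ʃ/ → /ʃa/, /n/ → /na/, /x/ → /xa/, /h/ → /ha/.

ʃanaɹemθɪwxaha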